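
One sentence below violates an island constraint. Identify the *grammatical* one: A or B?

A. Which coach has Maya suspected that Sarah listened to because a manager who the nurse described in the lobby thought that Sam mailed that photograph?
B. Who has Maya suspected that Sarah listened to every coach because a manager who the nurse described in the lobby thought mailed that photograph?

In B, the wh-phrase is extracted from inside an adjunct island (introduced by "because"), which blocks movement.
In A, the extraction path crosses only that-complement boundaries, which are transparent.
So A is grammatical.

A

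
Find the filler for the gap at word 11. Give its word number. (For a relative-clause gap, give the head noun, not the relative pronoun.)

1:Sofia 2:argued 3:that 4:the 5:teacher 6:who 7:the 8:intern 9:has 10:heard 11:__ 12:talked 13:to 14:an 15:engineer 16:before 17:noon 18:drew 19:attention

5

The gap at 11 is the subject of "talked", inside a relative clause.
The relative pronoun is "who" (word 6); it is bound by the head noun immediately before it.
Its filler is the head noun "teacher", at word 5.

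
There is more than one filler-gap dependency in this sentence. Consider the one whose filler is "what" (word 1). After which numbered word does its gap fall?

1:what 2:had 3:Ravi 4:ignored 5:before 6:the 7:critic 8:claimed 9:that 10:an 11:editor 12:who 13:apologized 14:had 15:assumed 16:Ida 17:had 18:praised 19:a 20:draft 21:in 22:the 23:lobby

4

The displaced element is "what" (word 1).
It functions as the direct object of "ignored", so the gap sits immediately after word 4 ("ignored").
Base order: Ravi had ignored what before the critic claimed that an editor who apologized had assumed Ida had praised a draft in the lobby.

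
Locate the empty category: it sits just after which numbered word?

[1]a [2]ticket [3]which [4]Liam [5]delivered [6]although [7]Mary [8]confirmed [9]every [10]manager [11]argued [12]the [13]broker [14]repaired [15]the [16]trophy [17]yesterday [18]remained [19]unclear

5

The displaced element is "a ticket" (word 2).
It functions as the direct object of "delivered", so the gap sits immediately after word 5 ("delivered").
Base order: Liam delivered a ticket although Mary confirmed every manager argued the broker repaired the trophy yesterday.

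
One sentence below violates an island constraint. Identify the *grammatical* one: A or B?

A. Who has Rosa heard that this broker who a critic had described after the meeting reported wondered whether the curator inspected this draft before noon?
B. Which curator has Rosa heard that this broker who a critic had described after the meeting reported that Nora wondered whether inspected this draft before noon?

In B, the wh-phrase is extracted from inside a wh-island (introduced by "whether"), which blocks movement.
In A, the extraction path crosses only that-complement boundaries, which are transparent.
So A is grammatical.

A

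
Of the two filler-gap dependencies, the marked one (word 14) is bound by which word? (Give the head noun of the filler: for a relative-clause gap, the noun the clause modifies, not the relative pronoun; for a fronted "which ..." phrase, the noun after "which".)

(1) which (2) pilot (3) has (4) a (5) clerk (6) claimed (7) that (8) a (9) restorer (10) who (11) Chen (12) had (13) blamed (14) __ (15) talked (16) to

The marked gap is inside the relative clause, the direct object of "blamed".
Its filler is the head noun "restorer" (via "who"), at word 9.
(The other dependency links word 2 to a gap after word 16.)

9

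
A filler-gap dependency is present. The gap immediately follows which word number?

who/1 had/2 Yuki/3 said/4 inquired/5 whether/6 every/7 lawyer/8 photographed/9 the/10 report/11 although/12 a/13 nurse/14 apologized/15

4

The displaced element is "who" (word 1).
It is linked across 1 clause boundary (Ø).
It functions as the subject of "inquired", so the gap sits immediately after word 4 ("said").
Base order: Yuki had said that who inquired whether every lawyer photographed the report although a nurse apologized.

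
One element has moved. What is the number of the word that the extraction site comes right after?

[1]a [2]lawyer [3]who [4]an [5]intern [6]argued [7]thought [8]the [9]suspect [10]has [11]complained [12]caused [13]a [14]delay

The displaced element is "a lawyer" (word 2).
It is linked across 1 clause boundary (Ø).
It functions as the subject of "thought", so the gap sits immediately after word 6 ("argued").
Base order: An intern argued that a lawyer thought the suspect has complained.

6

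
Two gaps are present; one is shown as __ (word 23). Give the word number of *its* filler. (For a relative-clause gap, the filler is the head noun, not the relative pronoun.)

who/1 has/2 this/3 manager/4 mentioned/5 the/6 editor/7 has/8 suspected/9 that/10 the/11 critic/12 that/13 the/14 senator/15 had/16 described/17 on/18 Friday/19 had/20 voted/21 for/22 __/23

1

The marked gap is the object of the preposition "for" of "voted".
Its filler is the fronted wh-phrase "who", at word 1.
(The other dependency links word 12 to a gap after word 17.)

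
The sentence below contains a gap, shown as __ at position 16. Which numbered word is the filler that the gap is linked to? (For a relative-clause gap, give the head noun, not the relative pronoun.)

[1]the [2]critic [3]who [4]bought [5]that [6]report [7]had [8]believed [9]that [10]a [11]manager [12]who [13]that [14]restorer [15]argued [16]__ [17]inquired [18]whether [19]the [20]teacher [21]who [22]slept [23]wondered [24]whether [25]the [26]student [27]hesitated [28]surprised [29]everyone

11

The gap at 16 is the subject of "inquired", inside a relative clause.
The relative pronoun is "who" (word 12); it is bound by the head noun immediately before it.
Its filler is the head noun "manager", at word 11.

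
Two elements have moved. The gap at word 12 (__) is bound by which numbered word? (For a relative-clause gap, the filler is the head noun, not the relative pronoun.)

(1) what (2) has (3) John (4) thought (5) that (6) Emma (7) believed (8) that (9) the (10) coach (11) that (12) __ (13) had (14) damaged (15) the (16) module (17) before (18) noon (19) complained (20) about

The marked gap is inside the relative clause, the subject of "damaged".
Its filler is the head noun "coach" (via "that"), at word 10.
(The other dependency links word 1 to a gap after word 20.)

10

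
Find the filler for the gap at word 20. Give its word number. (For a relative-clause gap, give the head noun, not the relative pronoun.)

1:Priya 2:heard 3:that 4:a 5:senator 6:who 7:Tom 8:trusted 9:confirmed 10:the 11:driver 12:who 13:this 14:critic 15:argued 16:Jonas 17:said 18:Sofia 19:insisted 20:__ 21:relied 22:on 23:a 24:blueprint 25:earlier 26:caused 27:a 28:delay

The gap at 20 is the subject of "relied", inside a relative clause.
The relative pronoun is "who" (word 12); it is bound by the head noun immediately before it.
Its filler is the head noun "driver", at word 11.

11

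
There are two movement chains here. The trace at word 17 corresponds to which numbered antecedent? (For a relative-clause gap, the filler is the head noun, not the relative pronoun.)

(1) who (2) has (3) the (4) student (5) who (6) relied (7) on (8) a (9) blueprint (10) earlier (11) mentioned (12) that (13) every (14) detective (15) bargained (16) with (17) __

The marked gap is the object of the preposition "with" of "bargained".
Its filler is the fronted wh-phrase "who", at word 1.
(The other dependency links word 4 to a gap after word 5.)

1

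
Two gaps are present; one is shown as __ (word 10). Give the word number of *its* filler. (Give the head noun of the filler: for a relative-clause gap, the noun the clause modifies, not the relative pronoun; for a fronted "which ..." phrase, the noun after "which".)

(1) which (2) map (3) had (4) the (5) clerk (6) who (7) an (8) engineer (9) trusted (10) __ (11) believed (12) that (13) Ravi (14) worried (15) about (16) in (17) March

5

The marked gap is inside the relative clause, the direct object of "trusted".
Its filler is the head noun "clerk" (via "who"), at word 5.
(The other dependency links word 2 to a gap after word 15.)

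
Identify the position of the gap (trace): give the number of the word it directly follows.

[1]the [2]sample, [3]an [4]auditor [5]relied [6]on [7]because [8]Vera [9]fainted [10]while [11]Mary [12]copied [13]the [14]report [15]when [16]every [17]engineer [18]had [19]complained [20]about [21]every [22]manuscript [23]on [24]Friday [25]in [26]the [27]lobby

6

The displaced element is "the sample" (word 2).
It functions as the object of the preposition "on" of "relied", so the gap sits immediately after word 6 ("on").
Base order: An auditor relied on the sample because Vera fainted while Mary copied the report when every engineer had complained about every manuscript on Friday in the lobby.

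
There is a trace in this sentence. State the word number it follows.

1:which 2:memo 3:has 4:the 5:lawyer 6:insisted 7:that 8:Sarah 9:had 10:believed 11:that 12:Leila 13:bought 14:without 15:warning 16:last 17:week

The displaced element is "which memo" (word 2).
It is linked across 2 clause boundaries (that → that).
It functions as the direct object of "bought", so the gap sits immediately after word 13 ("bought").
Base order: The lawyer has insisted that Sarah had believed that Leila bought which memo without warning last week.

13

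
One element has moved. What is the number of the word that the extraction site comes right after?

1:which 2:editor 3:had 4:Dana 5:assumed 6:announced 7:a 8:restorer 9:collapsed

The displaced element is "which editor" (word 2).
It is linked across 1 clause boundary (Ø).
It functions as the subject of "announced", so the gap sits immediately after word 5 ("assumed").
Base order: Dana had assumed that which editor announced a restorer collapsed.

5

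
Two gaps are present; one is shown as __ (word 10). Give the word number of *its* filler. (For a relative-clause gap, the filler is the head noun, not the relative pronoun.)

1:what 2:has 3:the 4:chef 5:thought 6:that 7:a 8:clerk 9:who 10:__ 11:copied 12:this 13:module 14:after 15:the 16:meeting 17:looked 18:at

The marked gap is inside the relative clause, the subject of "copied".
Its filler is the head noun "clerk" (via "who"), at word 8.
(The other dependency links word 1 to a gap after word 18.)

8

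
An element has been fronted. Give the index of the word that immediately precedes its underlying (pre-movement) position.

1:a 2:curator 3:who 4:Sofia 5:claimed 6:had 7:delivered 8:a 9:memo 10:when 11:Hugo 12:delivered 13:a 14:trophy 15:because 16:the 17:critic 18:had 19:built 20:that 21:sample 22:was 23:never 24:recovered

The displaced element is "a curator" (word 2).
It is linked across 1 clause boundary (Ø).
It functions as the subject of "delivered", so the gap sits immediately after word 5 ("claimed").
Base order: Sofia claimed a curator had delivered a memo when Hugo delivered a trophy because the critic had built that sample.

5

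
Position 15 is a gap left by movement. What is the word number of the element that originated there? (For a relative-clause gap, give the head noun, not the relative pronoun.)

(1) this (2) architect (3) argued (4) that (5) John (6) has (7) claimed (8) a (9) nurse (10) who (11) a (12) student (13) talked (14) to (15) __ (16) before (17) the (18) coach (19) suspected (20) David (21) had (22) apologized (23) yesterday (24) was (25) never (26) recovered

The gap at 15 is the prepositional object of "talked", inside a relative clause.
The relative pronoun is "who" (word 10); it is bound by the head noun immediately before it.
Its filler is the head noun "nurse", at word 9.

9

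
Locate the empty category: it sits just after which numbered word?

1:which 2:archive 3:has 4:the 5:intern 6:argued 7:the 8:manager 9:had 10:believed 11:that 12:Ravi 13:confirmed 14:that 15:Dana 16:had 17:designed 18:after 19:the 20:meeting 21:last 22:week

17

The displaced element is "which archive" (word 2).
It is linked across 3 clause boundaries (Ø → that → that).
It functions as the direct object of "designed", so the gap sits immediately after word 17 ("designed").
Base order: The intern has argued the manager had believed that Ravi confirmed that Dana had designed which archive after the meeting last week.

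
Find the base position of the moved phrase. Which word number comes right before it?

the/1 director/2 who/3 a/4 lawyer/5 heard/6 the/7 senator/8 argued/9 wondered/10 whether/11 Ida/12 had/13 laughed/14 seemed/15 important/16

9

The displaced element is "the director" (word 2).
It is linked across 2 clause boundaries (Ø → Ø).
It functions as the subject of "wondered", so the gap sits immediately after word 9 ("argued").
Base order: A lawyer heard the senator argued that the director wondered whether Ida had laughed.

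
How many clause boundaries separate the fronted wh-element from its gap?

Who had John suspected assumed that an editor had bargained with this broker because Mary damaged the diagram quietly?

"who" is extracted from the subject of "assumed".
Boundaries crossed, outermost first: [Ø] — 1 in total.

1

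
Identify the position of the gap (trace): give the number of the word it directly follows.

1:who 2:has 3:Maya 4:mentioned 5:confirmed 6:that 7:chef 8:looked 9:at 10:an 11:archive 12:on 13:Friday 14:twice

4

The displaced element is "who" (word 1).
It is linked across 1 clause boundary (Ø).
It functions as the subject of "confirmed", so the gap sits immediately after word 4 ("mentioned").
Base order: Maya has mentioned that who confirmed that chef looked at an archive on Friday twice.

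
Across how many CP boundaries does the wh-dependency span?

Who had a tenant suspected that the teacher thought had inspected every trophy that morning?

2

"who" is extracted from the subject of "inspected".
Boundaries crossed, outermost first: [that], [Ø] — 2 in total.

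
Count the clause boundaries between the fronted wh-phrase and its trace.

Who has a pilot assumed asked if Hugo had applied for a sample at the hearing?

1

"who" is extracted from the subject of "asked".
Boundaries crossed, outermost first: [Ø] — 1 in total.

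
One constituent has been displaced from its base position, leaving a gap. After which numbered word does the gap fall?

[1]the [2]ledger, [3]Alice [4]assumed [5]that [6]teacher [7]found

The displaced element is "the ledger" (word 2).
It is linked across 1 clause boundary (Ø).
It functions as the direct object of "found", so the gap sits immediately after word 7 ("found").
Base order: Alice assumed that teacher found the ledger.

7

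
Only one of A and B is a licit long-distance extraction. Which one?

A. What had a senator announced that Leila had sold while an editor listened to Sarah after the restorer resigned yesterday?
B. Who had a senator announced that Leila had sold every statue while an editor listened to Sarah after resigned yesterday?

In B, the wh-phrase is extracted from inside an adjunct island (introduced by "while"), which blocks movement.
In A, the extraction path crosses only that-complement boundaries, which are transparent.
So A is grammatical.

A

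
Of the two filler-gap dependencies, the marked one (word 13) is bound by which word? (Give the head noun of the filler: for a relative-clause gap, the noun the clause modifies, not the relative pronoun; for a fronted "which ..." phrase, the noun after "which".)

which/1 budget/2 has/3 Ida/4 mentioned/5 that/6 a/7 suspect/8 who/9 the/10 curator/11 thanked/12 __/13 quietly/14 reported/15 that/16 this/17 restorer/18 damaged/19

The marked gap is inside the relative clause, the direct object of "thanked".
Its filler is the head noun "suspect" (via "who"), at word 8.
(The other dependency links word 2 to a gap after word 19.)

8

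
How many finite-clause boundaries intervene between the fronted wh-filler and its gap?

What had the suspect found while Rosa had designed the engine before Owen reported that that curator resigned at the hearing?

0

"what" originates inside the matrix clause — no clause boundary is crossed.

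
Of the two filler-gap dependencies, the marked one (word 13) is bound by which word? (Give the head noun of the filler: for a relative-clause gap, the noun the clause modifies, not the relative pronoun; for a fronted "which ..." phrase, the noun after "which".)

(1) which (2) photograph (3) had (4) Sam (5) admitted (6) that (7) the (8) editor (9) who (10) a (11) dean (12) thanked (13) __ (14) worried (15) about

The marked gap is inside the relative clause, the direct object of "thanked".
Its filler is the head noun "editor" (via "who"), at word 8.
(The other dependency links word 2 to a gap after word 15.)

8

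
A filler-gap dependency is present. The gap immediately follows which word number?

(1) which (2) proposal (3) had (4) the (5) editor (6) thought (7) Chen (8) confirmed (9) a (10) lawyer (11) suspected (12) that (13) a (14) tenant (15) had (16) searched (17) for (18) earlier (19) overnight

17

The displaced element is "which proposal" (word 2).
It is linked across 3 clause boundaries (Ø → Ø → that).
It functions as the object of the preposition "for" of "searched", so the gap sits immediately after word 17 ("for").
Base order: The editor had thought Chen confirmed a lawyer suspected that a tenant had searched for which proposal earlier overnight.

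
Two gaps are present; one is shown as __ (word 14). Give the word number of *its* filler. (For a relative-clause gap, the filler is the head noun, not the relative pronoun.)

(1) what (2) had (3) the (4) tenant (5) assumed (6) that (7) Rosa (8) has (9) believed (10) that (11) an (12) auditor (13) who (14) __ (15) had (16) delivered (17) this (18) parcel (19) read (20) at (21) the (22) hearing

The marked gap is inside the relative clause, the subject of "delivered".
Its filler is the head noun "auditor" (via "who"), at word 12.
(The other dependency links word 1 to a gap after word 19.)

12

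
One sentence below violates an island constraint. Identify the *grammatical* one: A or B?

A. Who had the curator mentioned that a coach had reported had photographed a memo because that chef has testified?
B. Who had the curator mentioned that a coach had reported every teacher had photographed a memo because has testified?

In B, the wh-phrase is extracted from inside an adjunct island (introduced by "because"), which blocks movement.
In A, the extraction path crosses only that-complement boundaries, which are transparent.
So A is grammatical.

A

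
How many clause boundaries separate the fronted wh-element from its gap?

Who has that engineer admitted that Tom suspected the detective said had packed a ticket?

"who" is extracted from the subject of "packed".
Boundaries crossed, outermost first: [that], [Ø], [Ø] — 3 in total.

3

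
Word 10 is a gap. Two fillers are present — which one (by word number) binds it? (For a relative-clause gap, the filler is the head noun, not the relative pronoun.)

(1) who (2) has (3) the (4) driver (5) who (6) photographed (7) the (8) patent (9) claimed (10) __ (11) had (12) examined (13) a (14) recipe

1

The marked gap is the subject of "examined".
Its filler is the fronted wh-phrase "who", at word 1.
(The other dependency links word 4 to a gap after word 5.)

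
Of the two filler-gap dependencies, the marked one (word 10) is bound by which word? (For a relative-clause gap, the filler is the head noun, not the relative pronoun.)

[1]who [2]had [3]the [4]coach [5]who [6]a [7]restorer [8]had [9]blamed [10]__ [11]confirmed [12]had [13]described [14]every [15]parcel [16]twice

The marked gap is inside the relative clause, the direct object of "blamed".
Its filler is the head noun "coach" (via "who"), at word 4.
(The other dependency links word 1 to a gap after word 11.)

4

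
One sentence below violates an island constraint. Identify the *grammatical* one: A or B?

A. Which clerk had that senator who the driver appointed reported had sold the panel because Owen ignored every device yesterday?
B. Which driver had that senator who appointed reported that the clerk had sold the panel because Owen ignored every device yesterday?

A

In B, the wh-phrase is extracted from inside a complex-NP island (relative clause) (introduced by "who"), which blocks movement.
In A, the extraction path crosses only that-complement boundaries, which are transparent.
So A is grammatical.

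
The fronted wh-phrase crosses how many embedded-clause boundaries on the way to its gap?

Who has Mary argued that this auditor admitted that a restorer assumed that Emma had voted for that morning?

3

"who" is extracted from the PP object of "voted".
Boundaries crossed, outermost first: [that], [that], [that] — 3 in total.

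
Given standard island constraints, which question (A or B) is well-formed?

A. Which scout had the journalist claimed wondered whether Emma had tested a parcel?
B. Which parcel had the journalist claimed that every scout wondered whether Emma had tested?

In B, the wh-phrase is extracted from inside a wh-island (introduced by "whether"), which blocks movement.
In A, the extraction path crosses only that-complement boundaries, which are transparent.
So A is grammatical.

A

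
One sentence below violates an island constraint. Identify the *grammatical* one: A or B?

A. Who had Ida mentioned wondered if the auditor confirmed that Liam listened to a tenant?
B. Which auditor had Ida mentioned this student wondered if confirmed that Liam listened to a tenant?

A

In B, the wh-phrase is extracted from inside a wh-island (introduced by "if"), which blocks movement.
In A, the extraction path crosses only that-complement boundaries, which are transparent.
So A is grammatical.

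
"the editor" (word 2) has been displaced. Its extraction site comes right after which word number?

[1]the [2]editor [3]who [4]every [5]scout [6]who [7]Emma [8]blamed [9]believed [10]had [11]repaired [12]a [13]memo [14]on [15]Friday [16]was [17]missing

9

The displaced element is "the editor" (word 2).
It is linked across 1 clause boundary (Ø).
It functions as the subject of "repaired", so the gap sits immediately after word 9 ("believed").
Base order: Every scout who Emma blamed believed that the editor had repaired a memo on Friday.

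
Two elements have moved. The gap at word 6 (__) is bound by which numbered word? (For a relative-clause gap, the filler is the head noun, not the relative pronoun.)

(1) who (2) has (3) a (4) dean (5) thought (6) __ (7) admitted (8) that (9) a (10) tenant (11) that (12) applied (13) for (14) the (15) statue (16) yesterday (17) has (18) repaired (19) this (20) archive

1

The marked gap is the subject of "admitted".
Its filler is the fronted wh-phrase "who", at word 1.
(The other dependency links word 10 to a gap after word 11.)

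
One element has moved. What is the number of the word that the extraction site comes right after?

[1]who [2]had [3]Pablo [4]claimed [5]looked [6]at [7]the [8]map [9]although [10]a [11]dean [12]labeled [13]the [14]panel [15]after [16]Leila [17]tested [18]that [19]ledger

The displaced element is "who" (word 1).
It is linked across 1 clause boundary (Ø).
It functions as the subject of "looked", so the gap sits immediately after word 4 ("claimed").
Base order: Pablo had claimed that who looked at the map although a dean labeled the panel after Leila tested that ledger.

4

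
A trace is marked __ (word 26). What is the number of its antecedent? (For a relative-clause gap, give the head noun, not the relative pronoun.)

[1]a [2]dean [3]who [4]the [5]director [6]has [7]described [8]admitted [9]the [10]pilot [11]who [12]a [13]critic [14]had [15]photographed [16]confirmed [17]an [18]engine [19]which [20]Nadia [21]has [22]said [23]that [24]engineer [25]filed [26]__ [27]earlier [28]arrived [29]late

The gap at 26 is the object of "filed", inside a relative clause.
The relative pronoun is "which" (word 19); it is bound by the head noun immediately before it.
Its filler is the head noun "engine", at word 18.

18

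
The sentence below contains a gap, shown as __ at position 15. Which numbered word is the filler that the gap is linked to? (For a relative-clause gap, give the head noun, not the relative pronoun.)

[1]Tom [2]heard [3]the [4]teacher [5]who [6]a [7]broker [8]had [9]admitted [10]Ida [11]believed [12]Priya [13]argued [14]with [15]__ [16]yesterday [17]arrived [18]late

The gap at 15 is the prepositional object of "argued", inside a relative clause.
The relative pronoun is "who" (word 5); it is bound by the head noun immediately before it.
Its filler is the head noun "teacher", at word 4.

4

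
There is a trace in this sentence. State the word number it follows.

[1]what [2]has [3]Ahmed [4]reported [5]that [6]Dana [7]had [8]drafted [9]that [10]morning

8

The displaced element is "what" (word 1).
It is linked across 1 clause boundary (that).
It functions as the direct object of "drafted", so the gap sits immediately after word 8 ("drafted").
Base order: Ahmed has reported that Dana had drafted what that morning.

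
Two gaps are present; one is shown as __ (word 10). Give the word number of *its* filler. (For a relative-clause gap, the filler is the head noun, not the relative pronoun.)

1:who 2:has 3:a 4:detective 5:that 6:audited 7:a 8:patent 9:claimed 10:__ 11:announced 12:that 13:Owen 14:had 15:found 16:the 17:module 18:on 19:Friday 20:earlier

The marked gap is the subject of "announced".
Its filler is the fronted wh-phrase "who", at word 1.
(The other dependency links word 4 to a gap after word 5.)

1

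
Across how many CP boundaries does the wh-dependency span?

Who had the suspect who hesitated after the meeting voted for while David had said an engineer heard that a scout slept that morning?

"who" originates inside the matrix clause — no clause boundary is crossed.

0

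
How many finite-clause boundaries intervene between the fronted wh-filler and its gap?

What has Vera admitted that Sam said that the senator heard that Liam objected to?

"what" is extracted from the PP object of "objected".
Boundaries crossed, outermost first: [that], [that], [that] — 3 in total.

3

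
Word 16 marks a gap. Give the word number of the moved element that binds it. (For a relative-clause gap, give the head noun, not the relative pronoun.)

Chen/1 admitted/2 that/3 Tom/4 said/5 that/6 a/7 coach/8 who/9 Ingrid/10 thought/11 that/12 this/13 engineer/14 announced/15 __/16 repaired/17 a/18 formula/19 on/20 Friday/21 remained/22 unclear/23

The gap at 16 is the subject of "repaired", inside a relative clause.
The relative pronoun is "who" (word 9); it is bound by the head noun immediately before it.
Its filler is the head noun "coach", at word 8.

8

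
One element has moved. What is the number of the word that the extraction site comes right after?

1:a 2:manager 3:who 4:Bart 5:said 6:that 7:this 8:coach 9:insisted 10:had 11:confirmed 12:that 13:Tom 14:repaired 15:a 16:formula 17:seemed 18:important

9

The displaced element is "a manager" (word 2).
It is linked across 2 clause boundaries (that → Ø).
It functions as the subject of "confirmed", so the gap sits immediately after word 9 ("insisted").
Base order: Bart said that this coach insisted that a manager had confirmed that Tom repaired a formula.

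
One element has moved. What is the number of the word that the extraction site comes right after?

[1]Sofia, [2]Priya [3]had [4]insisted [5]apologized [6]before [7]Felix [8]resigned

4

The displaced element is "Sofia" (word 1).
It is linked across 1 clause boundary (Ø).
It functions as the subject of "apologized", so the gap sits immediately after word 4 ("insisted").
Base order: Priya had insisted that Sofia apologized before Felix resigned.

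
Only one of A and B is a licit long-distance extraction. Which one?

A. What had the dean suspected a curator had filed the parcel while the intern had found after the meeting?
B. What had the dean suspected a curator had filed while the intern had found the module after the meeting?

In A, the wh-phrase is extracted from inside an adjunct island (introduced by "while"), which blocks movement.
In B, the extraction path crosses only that-complement boundaries, which are transparent.
So B is grammatical.

B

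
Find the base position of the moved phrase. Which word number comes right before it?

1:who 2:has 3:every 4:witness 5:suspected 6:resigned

5

The displaced element is "who" (word 1).
It is linked across 1 clause boundary (Ø).
It functions as the subject of "resigned", so the gap sits immediately after word 5 ("suspected").
Base order: Every witness has suspected that who resigned.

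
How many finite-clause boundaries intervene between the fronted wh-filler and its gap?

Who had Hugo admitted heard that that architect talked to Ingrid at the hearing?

1

"who" is extracted from the subject of "heard".
Boundaries crossed, outermost first: [Ø] — 1 in total.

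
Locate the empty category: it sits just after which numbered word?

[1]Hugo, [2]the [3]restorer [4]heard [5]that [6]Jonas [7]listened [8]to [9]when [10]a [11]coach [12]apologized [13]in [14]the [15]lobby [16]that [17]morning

The displaced element is "Hugo" (word 1).
It is linked across 1 clause boundary (that).
It functions as the object of the preposition "to" of "listened", so the gap sits immediately after word 8 ("to").
Base order: The restorer heard that Jonas listened to Hugo when a coach apologized in the lobby that morning.

8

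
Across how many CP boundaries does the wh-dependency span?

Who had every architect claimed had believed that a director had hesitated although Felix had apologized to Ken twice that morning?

1

"who" is extracted from the subject of "believed".
Boundaries crossed, outermost first: [Ø] — 1 in total.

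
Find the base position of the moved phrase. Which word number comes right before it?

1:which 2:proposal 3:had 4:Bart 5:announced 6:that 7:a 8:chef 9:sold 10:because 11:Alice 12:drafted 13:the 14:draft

The displaced element is "which proposal" (word 2).
It is linked across 1 clause boundary (that).
It functions as the direct object of "sold", so the gap sits immediately after word 9 ("sold").
Base order: Bart had announced that a chef sold which proposal because Alice drafted the draft.

9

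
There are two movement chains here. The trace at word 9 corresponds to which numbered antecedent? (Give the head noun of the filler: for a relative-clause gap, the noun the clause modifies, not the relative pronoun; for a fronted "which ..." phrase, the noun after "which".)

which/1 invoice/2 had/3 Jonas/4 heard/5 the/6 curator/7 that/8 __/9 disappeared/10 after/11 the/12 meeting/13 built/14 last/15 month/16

7

The marked gap is inside the relative clause, the subject of "disappeared".
Its filler is the head noun "curator" (via "that"), at word 7.
(The other dependency links word 2 to a gap after word 14.)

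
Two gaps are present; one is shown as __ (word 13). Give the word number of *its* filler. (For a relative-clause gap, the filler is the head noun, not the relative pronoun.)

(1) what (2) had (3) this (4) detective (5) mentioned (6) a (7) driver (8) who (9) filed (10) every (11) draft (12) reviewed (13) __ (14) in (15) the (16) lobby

1

The marked gap is the direct object of "reviewed".
Its filler is the fronted wh-phrase "what", at word 1.
(The other dependency links word 7 to a gap after word 8.)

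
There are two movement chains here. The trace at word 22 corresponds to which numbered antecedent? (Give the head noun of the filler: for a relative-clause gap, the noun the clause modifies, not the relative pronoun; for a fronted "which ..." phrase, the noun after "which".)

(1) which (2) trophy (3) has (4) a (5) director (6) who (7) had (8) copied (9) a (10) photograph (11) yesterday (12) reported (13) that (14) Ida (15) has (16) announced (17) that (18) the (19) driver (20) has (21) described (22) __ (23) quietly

The marked gap is the direct object of "described".
Its filler is the fronted wh-phrase "which trophy", at word 2.
(The other dependency links word 5 to a gap after word 6.)

2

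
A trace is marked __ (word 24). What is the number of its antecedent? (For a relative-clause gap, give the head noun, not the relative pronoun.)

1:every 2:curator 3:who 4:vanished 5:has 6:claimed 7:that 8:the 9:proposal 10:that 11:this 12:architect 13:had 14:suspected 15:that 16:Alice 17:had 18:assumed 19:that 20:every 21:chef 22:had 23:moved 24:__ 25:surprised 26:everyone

9

The gap at 24 is the object of "moved", inside a relative clause.
The relative pronoun is "that" (word 10); it is bound by the head noun immediately before it.
Its filler is the head noun "proposal", at word 9.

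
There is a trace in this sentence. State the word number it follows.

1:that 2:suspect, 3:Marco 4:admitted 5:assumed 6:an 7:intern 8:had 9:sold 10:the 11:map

4

The displaced element is "that suspect" (word 2).
It is linked across 1 clause boundary (Ø).
It functions as the subject of "assumed", so the gap sits immediately after word 4 ("admitted").
Base order: Marco admitted that that suspect assumed an intern had sold the map.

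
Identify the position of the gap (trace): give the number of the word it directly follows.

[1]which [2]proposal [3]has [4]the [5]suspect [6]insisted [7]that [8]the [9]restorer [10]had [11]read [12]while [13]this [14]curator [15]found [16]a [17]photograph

11

The displaced element is "which proposal" (word 2).
It is linked across 1 clause boundary (that).
It functions as the direct object of "read", so the gap sits immediately after word 11 ("read").
Base order: The suspect has insisted that the restorer had read which proposal while this curator found a photograph.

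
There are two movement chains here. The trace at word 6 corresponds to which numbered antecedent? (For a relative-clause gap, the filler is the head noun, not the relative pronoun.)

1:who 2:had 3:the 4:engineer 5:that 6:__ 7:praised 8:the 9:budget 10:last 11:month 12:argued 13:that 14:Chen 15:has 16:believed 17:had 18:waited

The marked gap is inside the relative clause, the subject of "praised".
Its filler is the head noun "engineer" (via "that"), at word 4.
(The other dependency links word 1 to a gap after word 16.)

4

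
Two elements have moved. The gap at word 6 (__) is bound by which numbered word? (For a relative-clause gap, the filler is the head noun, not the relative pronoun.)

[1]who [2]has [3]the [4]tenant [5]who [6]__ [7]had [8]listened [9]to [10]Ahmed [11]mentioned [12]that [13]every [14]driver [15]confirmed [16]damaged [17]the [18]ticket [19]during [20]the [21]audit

4

The marked gap is inside the relative clause, the subject of "listened".
Its filler is the head noun "tenant" (via "who"), at word 4.
(The other dependency links word 1 to a gap after word 15.)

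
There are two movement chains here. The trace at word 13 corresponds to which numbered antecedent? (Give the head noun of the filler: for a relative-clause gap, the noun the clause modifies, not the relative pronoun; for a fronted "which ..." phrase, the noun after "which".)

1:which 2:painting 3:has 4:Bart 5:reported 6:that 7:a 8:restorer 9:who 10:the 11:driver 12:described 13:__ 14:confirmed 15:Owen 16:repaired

The marked gap is inside the relative clause, the direct object of "described".
Its filler is the head noun "restorer" (via "who"), at word 8.
(The other dependency links word 2 to a gap after word 16.)

8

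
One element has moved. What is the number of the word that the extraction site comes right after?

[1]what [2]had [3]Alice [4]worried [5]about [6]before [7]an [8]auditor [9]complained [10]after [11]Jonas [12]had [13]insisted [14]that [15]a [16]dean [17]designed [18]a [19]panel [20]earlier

5

The displaced element is "what" (word 1).
It functions as the object of the preposition "about" of "worried", so the gap sits immediately after word 5 ("about").
Base order: Alice had worried about what before an auditor complained after Jonas had insisted that a dean designed a panel earlier.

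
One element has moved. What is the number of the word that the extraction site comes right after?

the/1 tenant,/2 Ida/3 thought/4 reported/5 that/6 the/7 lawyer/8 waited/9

The displaced element is "the tenant" (word 2).
It is linked across 1 clause boundary (Ø).
It functions as the subject of "reported", so the gap sits immediately after word 4 ("thought").
Base order: Ida thought that the tenant reported that the lawyer waited.

4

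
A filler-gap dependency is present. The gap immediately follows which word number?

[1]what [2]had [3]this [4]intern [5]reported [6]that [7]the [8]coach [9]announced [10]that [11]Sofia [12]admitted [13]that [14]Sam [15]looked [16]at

The displaced element is "what" (word 1).
It is linked across 3 clause boundaries (that → that → that).
It functions as the object of the preposition "at" of "looked", so the gap sits immediately after word 16 ("at").
Base order: This intern had reported that the coach announced that Sofia admitted that Sam looked at what.

16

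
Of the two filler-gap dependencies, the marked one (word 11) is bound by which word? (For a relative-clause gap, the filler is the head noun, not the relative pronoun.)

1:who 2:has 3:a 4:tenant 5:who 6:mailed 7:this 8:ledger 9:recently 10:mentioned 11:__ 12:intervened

1

The marked gap is the subject of "intervened".
Its filler is the fronted wh-phrase "who", at word 1.
(The other dependency links word 4 to a gap after word 5.)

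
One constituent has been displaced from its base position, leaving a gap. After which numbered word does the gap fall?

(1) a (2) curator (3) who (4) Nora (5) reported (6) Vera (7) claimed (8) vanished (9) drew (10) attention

7

The displaced element is "a curator" (word 2).
It is linked across 2 clause boundaries (Ø → Ø).
It functions as the subject of "vanished", so the gap sits immediately after word 7 ("claimed").
Base order: Nora reported Vera claimed that a curator vanished.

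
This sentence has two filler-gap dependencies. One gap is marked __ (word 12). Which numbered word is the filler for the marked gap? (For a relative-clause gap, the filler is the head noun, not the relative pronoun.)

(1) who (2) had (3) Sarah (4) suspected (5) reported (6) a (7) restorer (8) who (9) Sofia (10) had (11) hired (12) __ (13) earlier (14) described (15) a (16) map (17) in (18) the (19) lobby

The marked gap is inside the relative clause, the direct object of "hired".
Its filler is the head noun "restorer" (via "who"), at word 7.
(The other dependency links word 1 to a gap after word 4.)

7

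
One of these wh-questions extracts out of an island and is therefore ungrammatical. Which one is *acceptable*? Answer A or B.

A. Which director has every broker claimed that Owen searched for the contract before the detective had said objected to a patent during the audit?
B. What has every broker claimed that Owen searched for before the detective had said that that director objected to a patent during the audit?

In A, the wh-phrase is extracted from inside an adjunct island (introduced by "before"), which blocks movement.
In B, the extraction path crosses only that-complement boundaries, which are transparent.
So B is grammatical.

B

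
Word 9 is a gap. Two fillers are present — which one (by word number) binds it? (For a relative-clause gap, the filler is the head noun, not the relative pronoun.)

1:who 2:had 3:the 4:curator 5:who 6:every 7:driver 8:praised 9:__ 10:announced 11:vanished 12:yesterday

The marked gap is inside the relative clause, the direct object of "praised".
Its filler is the head noun "curator" (via "who"), at word 4.
(The other dependency links word 1 to a gap after word 10.)

4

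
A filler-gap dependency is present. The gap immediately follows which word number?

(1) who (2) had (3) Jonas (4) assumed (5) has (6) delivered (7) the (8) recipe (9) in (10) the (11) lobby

4

The displaced element is "who" (word 1).
It is linked across 1 clause boundary (Ø).
It functions as the subject of "delivered", so the gap sits immediately after word 4 ("assumed").
Base order: Jonas had assumed who has delivered the recipe in the lobby.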